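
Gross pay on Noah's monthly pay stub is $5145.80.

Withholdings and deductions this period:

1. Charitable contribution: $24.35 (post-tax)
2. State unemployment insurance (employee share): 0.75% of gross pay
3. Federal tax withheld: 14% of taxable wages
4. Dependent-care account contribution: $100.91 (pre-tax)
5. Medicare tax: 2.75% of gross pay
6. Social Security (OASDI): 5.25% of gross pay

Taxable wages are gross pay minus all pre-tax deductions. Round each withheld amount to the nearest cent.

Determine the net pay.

Dependent-care account contribution: $100.91
Taxable wages = $5145.80 − $100.91 = $5044.89
Federal tax withheld: $5044.89 × 0.14 = $706.28
Medicare tax: $5145.80 × 0.0275 = $141.51
State unemployment insurance (employee share): $5145.80 × 0.0075 = $38.59
Social Security (OASDI): $5145.80 × 0.0525 = $270.15
Charitable contribution: $24.35
Total deductions = $100.91 + $706.28 + $141.51 + $38.59 + $270.15 + $24.35 = $1281.79
Net pay = $5145.80 − $1281.79 = $3864.01

$3864.01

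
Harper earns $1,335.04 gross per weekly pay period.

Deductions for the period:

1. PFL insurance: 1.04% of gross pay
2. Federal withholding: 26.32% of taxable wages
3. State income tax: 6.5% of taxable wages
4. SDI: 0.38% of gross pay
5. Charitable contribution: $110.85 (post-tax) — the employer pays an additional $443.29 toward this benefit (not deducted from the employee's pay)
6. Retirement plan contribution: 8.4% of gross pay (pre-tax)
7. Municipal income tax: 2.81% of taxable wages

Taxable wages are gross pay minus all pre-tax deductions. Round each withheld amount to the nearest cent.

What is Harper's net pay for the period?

$657.38

Retirement plan contribution: $1,335.04 × 0.084 = $112.14
Taxable wages = $1,335.04 − $112.14 = $1,222.90
State income tax: $1,222.90 × 0.065 = $79.49
Municipal income tax: $1,222.90 × 0.0281 = $34.36
Federal withholding: $1,222.90 × 0.2632 = $321.87
SDI: $1,335.04 × 0.0038 = $5.07
PFL insurance: $1,335.04 × 0.0104 = $13.88
Charitable contribution: $110.85
(Employer's $443.29 toward charitable contribution is not withheld from the employee.)
Total deductions = $112.14 + $79.49 + $34.36 + $321.87 + $5.07 + $13.88 + $110.85 = $677.66
Net pay = $1,335.04 − $677.66 = $657.38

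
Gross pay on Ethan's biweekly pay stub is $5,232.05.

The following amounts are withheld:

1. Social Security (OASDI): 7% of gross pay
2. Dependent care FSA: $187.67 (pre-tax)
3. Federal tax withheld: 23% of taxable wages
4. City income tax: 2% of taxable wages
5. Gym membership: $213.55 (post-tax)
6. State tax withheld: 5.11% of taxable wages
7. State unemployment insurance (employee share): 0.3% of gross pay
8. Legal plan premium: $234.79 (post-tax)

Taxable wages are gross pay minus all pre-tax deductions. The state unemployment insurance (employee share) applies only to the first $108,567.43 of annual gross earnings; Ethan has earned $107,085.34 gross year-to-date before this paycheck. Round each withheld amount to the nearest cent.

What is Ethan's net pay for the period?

Dependent care FSA: $187.67
Taxable wages = $5,232.05 − $187.67 = $5,044.38
Federal tax withheld: $5,044.38 × 0.23 = $1,160.21
City income tax: $5,044.38 × 0.02 = $100.89
State tax withheld: $5,044.38 × 0.0511 = $257.77
Social Security (OASDI): $5,232.05 × 0.07 = $366.24
State unemployment insurance (employee share): only $108,567.43 − $107,085.34 = $1,482.09 of this check is subject → $1,482.09 × 0.003 = $4.45
Gym membership: $213.55
Legal plan premium: $234.79
Total deductions = $187.67 + $1,160.21 + $100.89 + $257.77 + $366.24 + $4.45 + $213.55 + $234.79 = $2,525.57
Net pay = $5,232.05 − $2,525.57 = $2,706.48

$2,706.48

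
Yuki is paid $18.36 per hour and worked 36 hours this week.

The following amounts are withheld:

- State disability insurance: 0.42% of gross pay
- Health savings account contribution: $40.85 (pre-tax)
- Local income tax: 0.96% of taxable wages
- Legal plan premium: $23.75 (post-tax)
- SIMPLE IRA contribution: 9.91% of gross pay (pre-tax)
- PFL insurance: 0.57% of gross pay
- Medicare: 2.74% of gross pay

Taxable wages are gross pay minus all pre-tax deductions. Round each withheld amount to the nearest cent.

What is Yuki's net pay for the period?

$500.88

Gross pay: 36 × $18.36 = $660.96
Health savings account contribution: $40.85
SIMPLE IRA contribution: $660.96 × 0.0991 = $65.50
Pre-tax total = $40.85 + $65.50 = $106.35
Taxable wages = $660.96 − $106.35 = $554.61
Local income tax: $554.61 × 0.0096 = $5.32
Medicare: $660.96 × 0.0274 = $18.11
State disability insurance: $660.96 × 0.0042 = $2.78
PFL insurance: $660.96 × 0.0057 = $3.77
Legal plan premium: $23.75
Total deductions = $40.85 + $65.50 + $5.32 + $18.11 + $2.78 + $3.77 + $23.75 = $160.08
Net pay = $660.96 − $160.08 = $500.88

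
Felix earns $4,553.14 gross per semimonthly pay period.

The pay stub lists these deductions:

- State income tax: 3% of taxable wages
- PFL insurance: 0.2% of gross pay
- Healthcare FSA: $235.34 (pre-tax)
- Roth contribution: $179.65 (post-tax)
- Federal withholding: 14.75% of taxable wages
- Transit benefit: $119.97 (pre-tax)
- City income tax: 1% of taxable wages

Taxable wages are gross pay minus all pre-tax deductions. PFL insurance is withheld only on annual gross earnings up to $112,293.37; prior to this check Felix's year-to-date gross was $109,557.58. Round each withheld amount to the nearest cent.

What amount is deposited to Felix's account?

Healthcare FSA: $235.34
Transit benefit: $119.97
Pre-tax total = $235.34 + $119.97 = $355.31
Taxable wages = $4,553.14 − $355.31 = $4,197.83
State income tax: $4,197.83 × 0.03 = $125.93
Federal withholding: $4,197.83 × 0.1475 = $619.18
City income tax: $4,197.83 × 0.01 = $41.98
PFL insurance: only $112,293.37 − $109,557.58 = $2,735.79 of this check is subject → $2,735.79 × 0.002 = $5.47
Roth contribution: $179.65
Total deductions = $235.34 + $119.97 + $125.93 + $619.18 + $41.98 + $5.47 + $179.65 = $1,327.52
Net pay = $4,553.14 − $1,327.52 = $3,225.62

$3,225.62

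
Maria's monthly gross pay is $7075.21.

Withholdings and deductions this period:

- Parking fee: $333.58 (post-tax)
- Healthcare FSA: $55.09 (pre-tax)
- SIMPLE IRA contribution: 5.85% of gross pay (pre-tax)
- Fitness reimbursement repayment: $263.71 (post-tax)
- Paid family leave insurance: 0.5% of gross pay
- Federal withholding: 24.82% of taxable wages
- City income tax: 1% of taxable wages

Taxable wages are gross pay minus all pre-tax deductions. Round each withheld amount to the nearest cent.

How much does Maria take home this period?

SIMPLE IRA contribution: $7075.21 × 0.0585 = $413.90
Healthcare FSA: $55.09
Pre-tax total = $413.90 + $55.09 = $468.99
Taxable wages = $7075.21 − $468.99 = $6606.22
City income tax: $6606.22 × 0.01 = $66.06
Federal withholding: $6606.22 × 0.2482 = $1639.66
Paid family leave insurance: $7075.21 × 0.005 = $35.38
Parking fee: $333.58
Fitness reimbursement repayment: $263.71
Total deductions = $413.90 + $55.09 + $66.06 + $1639.66 + $35.38 + $333.58 + $263.71 = $2807.38
Net pay = $7075.21 − $2807.38 = $4267.83

$4267.83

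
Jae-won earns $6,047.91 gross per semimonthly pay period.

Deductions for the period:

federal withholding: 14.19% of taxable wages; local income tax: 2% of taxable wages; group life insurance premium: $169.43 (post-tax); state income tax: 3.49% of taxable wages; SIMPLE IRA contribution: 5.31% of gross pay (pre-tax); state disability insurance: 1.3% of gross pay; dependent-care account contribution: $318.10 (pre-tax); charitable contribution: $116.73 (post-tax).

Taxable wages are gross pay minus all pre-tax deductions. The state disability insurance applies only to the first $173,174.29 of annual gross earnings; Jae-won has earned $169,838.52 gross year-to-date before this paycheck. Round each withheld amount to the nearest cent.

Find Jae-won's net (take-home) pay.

SIMPLE IRA contribution: $6,047.91 × 0.0531 = $321.14
Dependent-care account contribution: $318.10
Pre-tax total = $321.14 + $318.10 = $639.24
Taxable wages = $6,047.91 − $639.24 = $5,408.67
State income tax: $5,408.67 × 0.0349 = $188.76
Federal withholding: $5,408.67 × 0.1419 = $767.49
Local income tax: $5,408.67 × 0.02 = $108.17
State disability insurance: only $173,174.29 − $169,838.52 = $3,335.77 of this check is subject → $3,335.77 × 0.013 = $43.37
Charitable contribution: $116.73
Group life insurance premium: $169.43
Total deductions = $321.14 + $318.10 + $188.76 + $767.49 + $108.17 + $43.37 + $116.73 + $169.43 = $2,033.19
Net pay = $6,047.91 − $2,033.19 = $4,014.72

$4,014.72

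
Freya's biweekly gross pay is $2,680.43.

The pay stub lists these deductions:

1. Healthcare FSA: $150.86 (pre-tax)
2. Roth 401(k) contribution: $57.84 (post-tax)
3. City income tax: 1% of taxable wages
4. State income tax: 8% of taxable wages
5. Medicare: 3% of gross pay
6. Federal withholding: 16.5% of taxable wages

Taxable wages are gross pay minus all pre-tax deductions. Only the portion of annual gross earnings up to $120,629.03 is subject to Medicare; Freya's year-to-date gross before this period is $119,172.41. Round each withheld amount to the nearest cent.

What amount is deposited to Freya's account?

Healthcare FSA: $150.86
Taxable wages = $2,680.43 − $150.86 = $2,529.57
City income tax: $2,529.57 × 0.01 = $25.30
Federal withholding: $2,529.57 × 0.165 = $417.38
State income tax: $2,529.57 × 0.08 = $202.37
Medicare: only $120,629.03 − $119,172.41 = $1,456.62 of this check is subject → $1,456.62 × 0.03 = $43.70
Roth 401(k) contribution: $57.84
Total deductions = $150.86 + $25.30 + $417.38 + $202.37 + $43.70 + $57.84 = $897.45
Net pay = $2,680.43 − $897.45 = $1,782.98

$1,782.98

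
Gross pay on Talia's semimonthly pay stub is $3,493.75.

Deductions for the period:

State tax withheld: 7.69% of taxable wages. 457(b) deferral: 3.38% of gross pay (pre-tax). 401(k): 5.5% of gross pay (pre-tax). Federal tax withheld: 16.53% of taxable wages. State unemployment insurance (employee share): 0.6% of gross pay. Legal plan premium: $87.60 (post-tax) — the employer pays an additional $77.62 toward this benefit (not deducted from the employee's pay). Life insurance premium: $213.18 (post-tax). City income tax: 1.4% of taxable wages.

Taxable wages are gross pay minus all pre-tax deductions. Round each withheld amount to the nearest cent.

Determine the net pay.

$2,046.15

457(b) deferral: $3,493.75 × 0.0338 = $118.09
401(k): $3,493.75 × 0.055 = $192.16
Pre-tax total = $118.09 + $192.16 = $310.25
Taxable wages = $3,493.75 − $310.25 = $3,183.50
Federal tax withheld: $3,183.50 × 0.1653 = $526.23
State tax withheld: $3,183.50 × 0.0769 = $244.81
City income tax: $3,183.50 × 0.014 = $44.57
State unemployment insurance (employee share): $3,493.75 × 0.006 = $20.96
Life insurance premium: $213.18
Legal plan premium: $87.60
(Employer's $77.62 toward legal plan premium is not withheld from the employee.)
Total deductions = $118.09 + $192.16 + $526.23 + $244.81 + $44.57 + $20.96 + $213.18 + $87.60 = $1,447.60
Net pay = $3,493.75 − $1,447.60 = $2,046.15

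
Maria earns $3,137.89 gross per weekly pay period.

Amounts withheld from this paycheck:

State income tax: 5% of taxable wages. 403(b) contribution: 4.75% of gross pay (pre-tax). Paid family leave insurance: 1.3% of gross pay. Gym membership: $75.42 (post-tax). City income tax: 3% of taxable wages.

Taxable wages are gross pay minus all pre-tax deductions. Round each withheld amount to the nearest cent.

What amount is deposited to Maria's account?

$2,633.52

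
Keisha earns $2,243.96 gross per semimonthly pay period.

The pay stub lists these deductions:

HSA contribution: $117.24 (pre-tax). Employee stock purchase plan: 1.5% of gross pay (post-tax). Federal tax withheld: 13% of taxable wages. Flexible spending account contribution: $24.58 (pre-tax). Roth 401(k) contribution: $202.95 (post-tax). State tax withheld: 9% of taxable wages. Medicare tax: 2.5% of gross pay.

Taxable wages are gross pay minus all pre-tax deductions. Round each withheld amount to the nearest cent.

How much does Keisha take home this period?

$1,346.96

HSA contribution: $117.24
Flexible spending account contribution: $24.58
Pre-tax total = $117.24 + $24.58 = $141.82
Taxable wages = $2,243.96 − $141.82 = $2,102.14
Federal tax withheld: $2,102.14 × 0.13 = $273.28
State tax withheld: $2,102.14 × 0.09 = $189.19
Medicare tax: $2,243.96 × 0.025 = $56.10
Employee stock purchase plan: $2,243.96 × 0.015 = $33.66
Roth 401(k) contribution: $202.95
Total deductions = $117.24 + $24.58 + $273.28 + $189.19 + $56.10 + $33.66 + $202.95 = $897.00
Net pay = $2,243.96 − $897.00 = $1,346.96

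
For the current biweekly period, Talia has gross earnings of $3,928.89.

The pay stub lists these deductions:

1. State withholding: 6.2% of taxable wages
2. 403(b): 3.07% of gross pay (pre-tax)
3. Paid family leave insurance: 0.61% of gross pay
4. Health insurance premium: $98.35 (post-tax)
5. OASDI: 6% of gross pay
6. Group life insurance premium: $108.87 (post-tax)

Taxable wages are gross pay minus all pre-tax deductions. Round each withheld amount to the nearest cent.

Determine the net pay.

403(b): $3,928.89 × 0.0307 = $120.62
Taxable wages = $3,928.89 − $120.62 = $3,808.27
State withholding: $3,808.27 × 0.062 = $236.11
OASDI: $3,928.89 × 0.06 = $235.73
Paid family leave insurance: $3,928.89 × 0.0061 = $23.97
Health insurance premium: $98.35
Group life insurance premium: $108.87
Total deductions = $120.62 + $236.11 + $235.73 + $23.97 + $98.35 + $108.87 = $823.65
Net pay = $3,928.89 − $823.65 = $3,105.24

$3,105.24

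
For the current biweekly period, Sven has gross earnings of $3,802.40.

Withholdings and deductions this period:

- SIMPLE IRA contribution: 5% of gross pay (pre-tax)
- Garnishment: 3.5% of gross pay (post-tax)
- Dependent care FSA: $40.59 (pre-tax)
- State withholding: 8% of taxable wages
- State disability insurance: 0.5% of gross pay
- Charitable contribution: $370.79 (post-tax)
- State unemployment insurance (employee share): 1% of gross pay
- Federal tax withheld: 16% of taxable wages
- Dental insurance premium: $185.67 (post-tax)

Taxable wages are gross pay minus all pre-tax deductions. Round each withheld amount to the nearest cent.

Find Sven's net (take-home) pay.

$1,967.91

SIMPLE IRA contribution: $3,802.40 × 0.05 = $190.12
Dependent care FSA: $40.59
Pre-tax total = $190.12 + $40.59 = $230.71
Taxable wages = $3,802.40 − $230.71 = $3,571.69
State withholding: $3,571.69 × 0.08 = $285.74
Federal tax withheld: $3,571.69 × 0.16 = $571.47
State unemployment insurance (employee share): $3,802.40 × 0.01 = $38.02
State disability insurance: $3,802.40 × 0.005 = $19.01
Garnishment: $3,802.40 × 0.035 = $133.08
Charitable contribution: $370.79
Dental insurance premium: $185.67
Total deductions = $190.12 + $40.59 + $285.74 + $571.47 + $38.02 + $19.01 + $133.08 + $370.79 + $185.67 = $1,834.49
Net pay = $3,802.40 − $1,834.49 = $1,967.91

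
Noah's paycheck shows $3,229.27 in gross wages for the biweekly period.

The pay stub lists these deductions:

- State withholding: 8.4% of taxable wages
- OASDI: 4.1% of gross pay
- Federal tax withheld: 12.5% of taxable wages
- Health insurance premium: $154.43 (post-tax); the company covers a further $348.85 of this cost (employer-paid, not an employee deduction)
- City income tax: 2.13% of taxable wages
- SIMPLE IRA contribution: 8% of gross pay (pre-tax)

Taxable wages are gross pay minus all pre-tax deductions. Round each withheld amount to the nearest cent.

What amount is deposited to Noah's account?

$1,999.89

SIMPLE IRA contribution: $3,229.27 × 0.08 = $258.34
Taxable wages = $3,229.27 − $258.34 = $2,970.93
City income tax: $2,970.93 × 0.0213 = $63.28
State withholding: $2,970.93 × 0.084 = $249.56
Federal tax withheld: $2,970.93 × 0.125 = $371.37
OASDI: $3,229.27 × 0.041 = $132.40
Health insurance premium: $154.43
(Employer's $348.85 toward health insurance premium is not withheld from the employee.)
Total deductions = $258.34 + $63.28 + $249.56 + $371.37 + $132.40 + $154.43 = $1,229.38
Net pay = $3,229.27 − $1,229.38 = $1,999.89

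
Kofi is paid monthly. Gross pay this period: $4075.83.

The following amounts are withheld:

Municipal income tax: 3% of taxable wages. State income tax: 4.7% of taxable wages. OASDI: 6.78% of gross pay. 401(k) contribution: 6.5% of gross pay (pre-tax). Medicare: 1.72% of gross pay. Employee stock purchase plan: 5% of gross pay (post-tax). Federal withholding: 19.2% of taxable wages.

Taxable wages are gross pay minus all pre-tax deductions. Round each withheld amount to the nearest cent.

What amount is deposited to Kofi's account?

$2235.54

401(k) contribution: $4075.83 × 0.065 = $264.93
Taxable wages = $4075.83 − $264.93 = $3810.90
Municipal income tax: $3810.90 × 0.03 = $114.33
State income tax: $3810.90 × 0.047 = $179.11
Federal withholding: $3810.90 × 0.192 = $731.69
OASDI: $4075.83 × 0.0678 = $276.34
Medicare: $4075.83 × 0.0172 = $70.10
Employee stock purchase plan: $4075.83 × 0.05 = $203.79
Total deductions = $264.93 + $114.33 + $179.11 + $731.69 + $276.34 + $70.10 + $203.79 = $1840.29
Net pay = $4075.83 − $1840.29 = $2235.54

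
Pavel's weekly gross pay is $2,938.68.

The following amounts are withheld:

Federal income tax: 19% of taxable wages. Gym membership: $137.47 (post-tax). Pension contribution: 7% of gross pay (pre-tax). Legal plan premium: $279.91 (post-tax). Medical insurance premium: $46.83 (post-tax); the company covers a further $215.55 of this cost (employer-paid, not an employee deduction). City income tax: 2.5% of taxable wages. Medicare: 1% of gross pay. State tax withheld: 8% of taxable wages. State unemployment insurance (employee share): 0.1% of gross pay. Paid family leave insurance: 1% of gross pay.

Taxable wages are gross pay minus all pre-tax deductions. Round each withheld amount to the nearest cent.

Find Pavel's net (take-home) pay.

$1,400.82

Pension contribution: $2,938.68 × 0.07 = $205.71
Taxable wages = $2,938.68 − $205.71 = $2,732.97
City income tax: $2,732.97 × 0.025 = $68.32
Federal income tax: $2,732.97 × 0.19 = $519.26
State tax withheld: $2,732.97 × 0.08 = $218.64
Paid family leave insurance: $2,938.68 × 0.01 = $29.39
Medicare: $2,938.68 × 0.01 = $29.39
State unemployment insurance (employee share): $2,938.68 × 0.001 = $2.94
Legal plan premium: $279.91
Gym membership: $137.47
Medical insurance premium: $46.83
(Employer's $215.55 toward medical insurance premium is not withheld from the employee.)
Total deductions = $205.71 + $68.32 + $519.26 + $218.64 + $29.39 + $29.39 + $2.94 + $279.91 + $137.47 + $46.83 = $1,537.86
Net pay = $2,938.68 − $1,537.86 = $1,400.82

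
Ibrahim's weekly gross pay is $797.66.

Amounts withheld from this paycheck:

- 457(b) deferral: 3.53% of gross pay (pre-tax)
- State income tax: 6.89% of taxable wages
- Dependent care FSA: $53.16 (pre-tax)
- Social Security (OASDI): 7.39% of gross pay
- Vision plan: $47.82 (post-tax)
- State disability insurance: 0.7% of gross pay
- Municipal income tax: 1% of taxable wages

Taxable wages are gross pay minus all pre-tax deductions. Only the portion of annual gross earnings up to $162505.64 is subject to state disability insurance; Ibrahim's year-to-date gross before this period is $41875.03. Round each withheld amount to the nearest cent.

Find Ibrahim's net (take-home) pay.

$547.47

457(b) deferral: $797.66 × 0.0353 = $28.16
Dependent care FSA: $53.16
Pre-tax total = $28.16 + $53.16 = $81.32
Taxable wages = $797.66 − $81.32 = $716.34
Municipal income tax: $716.34 × 0.01 = $7.16
State income tax: $716.34 × 0.0689 = $49.36
Social Security (OASDI): $797.66 × 0.0739 = $58.95
State disability insurance: cap not yet reached, full $797.66 is subject → $797.66 × 0.007 = $5.58
Vision plan: $47.82
Total deductions = $28.16 + $53.16 + $7.16 + $49.36 + $58.95 + $5.58 + $47.82 = $250.19
Net pay = $797.66 − $250.19 = $547.47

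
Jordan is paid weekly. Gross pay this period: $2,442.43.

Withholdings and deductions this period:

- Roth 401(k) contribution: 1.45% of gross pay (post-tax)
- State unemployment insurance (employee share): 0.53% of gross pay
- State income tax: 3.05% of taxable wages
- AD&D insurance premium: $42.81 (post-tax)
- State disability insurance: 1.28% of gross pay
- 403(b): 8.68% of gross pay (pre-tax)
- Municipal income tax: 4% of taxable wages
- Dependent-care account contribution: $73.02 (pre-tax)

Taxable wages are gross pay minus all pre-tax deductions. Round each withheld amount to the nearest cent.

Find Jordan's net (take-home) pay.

$1,882.88

403(b): $2,442.43 × 0.0868 = $212.00
Dependent-care account contribution: $73.02
Pre-tax total = $212.00 + $73.02 = $285.02
Taxable wages = $2,442.43 − $285.02 = $2,157.41
Municipal income tax: $2,157.41 × 0.04 = $86.30
State income tax: $2,157.41 × 0.0305 = $65.80
State unemployment insurance (employee share): $2,442.43 × 0.0053 = $12.94
State disability insurance: $2,442.43 × 0.0128 = $31.26
AD&D insurance premium: $42.81
Roth 401(k) contribution: $2,442.43 × 0.0145 = $35.42
Total deductions = $212.00 + $73.02 + $86.30 + $65.80 + $12.94 + $31.26 + $42.81 + $35.42 = $559.55
Net pay = $2,442.43 − $559.55 = $1,882.88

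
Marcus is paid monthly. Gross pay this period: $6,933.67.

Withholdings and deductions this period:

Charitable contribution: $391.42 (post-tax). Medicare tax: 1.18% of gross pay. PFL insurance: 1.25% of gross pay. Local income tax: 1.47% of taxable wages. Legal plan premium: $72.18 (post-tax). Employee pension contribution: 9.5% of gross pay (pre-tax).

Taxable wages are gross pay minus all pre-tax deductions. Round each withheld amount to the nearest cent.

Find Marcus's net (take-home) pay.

$5,550.64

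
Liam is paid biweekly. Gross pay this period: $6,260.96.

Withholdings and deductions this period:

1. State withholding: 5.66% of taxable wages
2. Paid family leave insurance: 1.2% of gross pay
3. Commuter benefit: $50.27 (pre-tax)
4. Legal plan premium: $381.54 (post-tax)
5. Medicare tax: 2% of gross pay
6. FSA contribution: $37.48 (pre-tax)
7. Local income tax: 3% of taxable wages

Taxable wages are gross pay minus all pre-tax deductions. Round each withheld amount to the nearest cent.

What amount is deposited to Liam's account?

$5,056.72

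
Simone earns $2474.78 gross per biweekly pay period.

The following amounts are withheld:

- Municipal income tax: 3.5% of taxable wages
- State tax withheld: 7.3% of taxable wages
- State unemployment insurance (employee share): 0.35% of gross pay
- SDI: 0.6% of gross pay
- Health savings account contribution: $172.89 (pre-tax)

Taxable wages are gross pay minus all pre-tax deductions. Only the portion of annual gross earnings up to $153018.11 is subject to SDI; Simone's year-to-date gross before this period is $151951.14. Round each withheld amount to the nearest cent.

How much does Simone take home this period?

$2038.22

Health savings account contribution: $172.89
Taxable wages = $2474.78 − $172.89 = $2301.89
Municipal income tax: $2301.89 × 0.035 = $80.57
State tax withheld: $2301.89 × 0.073 = $168.04
State unemployment insurance (employee share): $2474.78 × 0.0035 = $8.66
SDI: only $153018.11 − $151951.14 = $1066.97 of this check is subject → $1066.97 × 0.006 = $6.40
Total deductions = $172.89 + $80.57 + $168.04 + $8.66 + $6.40 = $436.56
Net pay = $2474.78 − $436.56 = $2038.22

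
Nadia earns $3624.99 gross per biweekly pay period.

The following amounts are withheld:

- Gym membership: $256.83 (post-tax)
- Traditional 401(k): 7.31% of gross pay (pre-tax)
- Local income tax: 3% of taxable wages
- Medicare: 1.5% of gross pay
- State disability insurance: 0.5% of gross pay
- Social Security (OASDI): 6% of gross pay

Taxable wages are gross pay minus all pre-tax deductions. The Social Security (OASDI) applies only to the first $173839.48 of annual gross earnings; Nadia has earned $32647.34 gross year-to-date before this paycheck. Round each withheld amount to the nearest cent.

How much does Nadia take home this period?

Traditional 401(k): $3624.99 × 0.0731 = $264.99
Taxable wages = $3624.99 − $264.99 = $3360.00
Local income tax: $3360.00 × 0.03 = $100.80
State disability insurance: $3624.99 × 0.005 = $18.12
Social Security (OASDI): cap not yet reached, full $3624.99 is subject → $3624.99 × 0.06 = $217.50
Medicare: $3624.99 × 0.015 = $54.37
Gym membership: $256.83
Total deductions = $264.99 + $100.80 + $18.12 + $217.50 + $54.37 + $256.83 = $912.61
Net pay = $3624.99 − $912.61 = $2712.38

$2712.38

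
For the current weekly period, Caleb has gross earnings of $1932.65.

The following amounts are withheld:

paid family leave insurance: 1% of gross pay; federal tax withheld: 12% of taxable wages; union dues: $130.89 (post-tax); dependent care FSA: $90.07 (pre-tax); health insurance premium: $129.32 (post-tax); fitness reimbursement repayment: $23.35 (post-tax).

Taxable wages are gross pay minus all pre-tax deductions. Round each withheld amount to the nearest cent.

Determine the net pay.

Dependent care FSA: $90.07
Taxable wages = $1932.65 − $90.07 = $1842.58
Federal tax withheld: $1842.58 × 0.12 = $221.11
Paid family leave insurance: $1932.65 × 0.01 = $19.33
Union dues: $130.89
Fitness reimbursement repayment: $23.35
Health insurance premium: $129.32
Total deductions = $90.07 + $221.11 + $19.33 + $130.89 + $23.35 + $129.32 = $614.07
Net pay = $1932.65 − $614.07 = $1318.58

$1318.58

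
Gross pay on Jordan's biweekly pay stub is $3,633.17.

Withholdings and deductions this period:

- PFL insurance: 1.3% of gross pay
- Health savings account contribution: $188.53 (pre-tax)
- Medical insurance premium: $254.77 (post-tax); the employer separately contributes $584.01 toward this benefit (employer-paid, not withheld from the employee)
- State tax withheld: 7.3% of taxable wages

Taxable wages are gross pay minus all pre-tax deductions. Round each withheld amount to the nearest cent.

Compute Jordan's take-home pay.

$2,891.18

Health savings account contribution: $188.53
Taxable wages = $3,633.17 − $188.53 = $3,444.64
State tax withheld: $3,444.64 × 0.073 = $251.46
PFL insurance: $3,633.17 × 0.013 = $47.23
Medical insurance premium: $254.77
(Employer's $584.01 toward medical insurance premium is not withheld from the employee.)
Total deductions = $188.53 + $251.46 + $47.23 + $254.77 = $741.99
Net pay = $3,633.17 − $741.99 = $2,891.18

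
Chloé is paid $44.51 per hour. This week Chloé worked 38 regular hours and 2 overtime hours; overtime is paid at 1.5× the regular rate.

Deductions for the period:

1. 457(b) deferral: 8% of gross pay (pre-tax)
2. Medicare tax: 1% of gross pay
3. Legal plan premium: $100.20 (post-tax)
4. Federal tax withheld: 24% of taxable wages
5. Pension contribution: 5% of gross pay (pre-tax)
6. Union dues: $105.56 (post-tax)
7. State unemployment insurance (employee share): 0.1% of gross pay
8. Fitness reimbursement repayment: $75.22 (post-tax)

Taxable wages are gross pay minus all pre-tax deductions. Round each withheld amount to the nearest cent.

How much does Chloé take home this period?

Regular pay: 38 × $44.51 = $1,691.38
Overtime pay: 2 × $44.51 × 1.5 = $133.53
Gross pay = $1,691.38 + $133.53 = $1,824.91
457(b) deferral: $1,824.91 × 0.08 = $145.99
Pension contribution: $1,824.91 × 0.05 = $91.25
Pre-tax total = $145.99 + $91.25 = $237.24
Taxable wages = $1,824.91 − $237.24 = $1,587.67
Federal tax withheld: $1,587.67 × 0.24 = $381.04
Medicare tax: $1,824.91 × 0.01 = $18.25
State unemployment insurance (employee share): $1,824.91 × 0.001 = $1.82
Fitness reimbursement repayment: $75.22
Legal plan premium: $100.20
Union dues: $105.56
Total deductions = $145.99 + $91.25 + $381.04 + $18.25 + $1.82 + $75.22 + $100.20 + $105.56 = $919.33
Net pay = $1,824.91 − $919.33 = $905.58

$905.58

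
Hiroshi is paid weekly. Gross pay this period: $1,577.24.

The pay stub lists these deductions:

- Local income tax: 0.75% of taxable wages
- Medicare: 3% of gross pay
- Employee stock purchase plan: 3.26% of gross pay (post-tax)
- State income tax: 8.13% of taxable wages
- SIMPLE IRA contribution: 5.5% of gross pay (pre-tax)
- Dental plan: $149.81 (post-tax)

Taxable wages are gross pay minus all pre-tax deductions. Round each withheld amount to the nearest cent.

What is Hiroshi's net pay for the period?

SIMPLE IRA contribution: $1,577.24 × 0.055 = $86.75
Taxable wages = $1,577.24 − $86.75 = $1,490.49
State income tax: $1,490.49 × 0.0813 = $121.18
Local income tax: $1,490.49 × 0.0075 = $11.18
Medicare: $1,577.24 × 0.03 = $47.32
Dental plan: $149.81
Employee stock purchase plan: $1,577.24 × 0.0326 = $51.42
Total deductions = $86.75 + $121.18 + $11.18 + $47.32 + $149.81 + $51.42 = $467.66
Net pay = $1,577.24 − $467.66 = $1,109.58

$1,109.58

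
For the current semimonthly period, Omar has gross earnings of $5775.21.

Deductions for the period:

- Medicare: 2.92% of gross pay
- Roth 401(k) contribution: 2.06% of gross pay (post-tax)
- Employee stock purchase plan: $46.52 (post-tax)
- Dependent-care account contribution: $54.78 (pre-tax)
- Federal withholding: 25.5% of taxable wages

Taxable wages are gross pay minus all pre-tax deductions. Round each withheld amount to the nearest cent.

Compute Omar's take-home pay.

Dependent-care account contribution: $54.78
Taxable wages = $5775.21 − $54.78 = $5720.43
Federal withholding: $5720.43 × 0.255 = $1458.71
Medicare: $5775.21 × 0.0292 = $168.64
Employee stock purchase plan: $46.52
Roth 401(k) contribution: $5775.21 × 0.0206 = $118.97
Total deductions = $54.78 + $1458.71 + $168.64 + $46.52 + $118.97 = $1847.62
Net pay = $5775.21 − $1847.62 = $3927.59

$3927.59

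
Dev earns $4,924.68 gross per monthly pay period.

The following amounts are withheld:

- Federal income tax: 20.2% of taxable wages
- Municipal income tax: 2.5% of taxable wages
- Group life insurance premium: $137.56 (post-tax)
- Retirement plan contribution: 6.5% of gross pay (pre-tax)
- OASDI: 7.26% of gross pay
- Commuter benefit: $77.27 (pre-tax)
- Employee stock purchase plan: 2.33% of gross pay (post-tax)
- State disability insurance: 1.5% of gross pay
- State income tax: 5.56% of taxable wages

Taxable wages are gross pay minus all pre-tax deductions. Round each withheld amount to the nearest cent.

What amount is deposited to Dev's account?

$2,564.18

Retirement plan contribution: $4,924.68 × 0.065 = $320.10
Commuter benefit: $77.27
Pre-tax total = $320.10 + $77.27 = $397.37
Taxable wages = $4,924.68 − $397.37 = $4,527.31
State income tax: $4,527.31 × 0.0556 = $251.72
Federal income tax: $4,527.31 × 0.202 = $914.52
Municipal income tax: $4,527.31 × 0.025 = $113.18
OASDI: $4,924.68 × 0.0726 = $357.53
State disability insurance: $4,924.68 × 0.015 = $73.87
Group life insurance premium: $137.56
Employee stock purchase plan: $4,924.68 × 0.0233 = $114.75
Total deductions = $320.10 + $77.27 + $251.72 + $914.52 + $113.18 + $357.53 + $73.87 + $137.56 + $114.75 = $2,360.50
Net pay = $4,924.68 − $2,360.50 = $2,564.18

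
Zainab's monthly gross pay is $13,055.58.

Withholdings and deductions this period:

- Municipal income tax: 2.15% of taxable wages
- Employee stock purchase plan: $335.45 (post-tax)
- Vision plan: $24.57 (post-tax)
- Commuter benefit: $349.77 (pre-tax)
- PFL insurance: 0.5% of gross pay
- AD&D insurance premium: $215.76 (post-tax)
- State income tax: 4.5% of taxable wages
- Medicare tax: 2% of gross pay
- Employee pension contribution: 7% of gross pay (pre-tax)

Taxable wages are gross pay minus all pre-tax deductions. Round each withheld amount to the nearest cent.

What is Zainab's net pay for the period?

$10,105.58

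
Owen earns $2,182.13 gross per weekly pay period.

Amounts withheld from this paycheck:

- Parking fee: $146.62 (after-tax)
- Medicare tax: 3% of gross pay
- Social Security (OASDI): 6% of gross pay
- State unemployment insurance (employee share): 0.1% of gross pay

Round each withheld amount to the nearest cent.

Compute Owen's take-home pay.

State unemployment insurance (employee share): $2,182.13 × 0.001 = $2.18
Social Security (OASDI): $2,182.13 × 0.06 = $130.93
Medicare tax: $2,182.13 × 0.03 = $65.46
Parking fee: $146.62
Total deductions = $2.18 + $130.93 + $65.46 + $146.62 = $345.19
Net pay = $2,182.13 − $345.19 = $1,836.94

$1,836.94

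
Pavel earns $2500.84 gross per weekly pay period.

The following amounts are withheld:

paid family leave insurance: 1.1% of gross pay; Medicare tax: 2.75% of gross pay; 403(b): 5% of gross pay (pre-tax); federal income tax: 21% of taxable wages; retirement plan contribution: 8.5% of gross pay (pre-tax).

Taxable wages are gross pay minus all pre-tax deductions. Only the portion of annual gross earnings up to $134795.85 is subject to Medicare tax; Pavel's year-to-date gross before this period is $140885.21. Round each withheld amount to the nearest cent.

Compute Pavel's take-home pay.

$1681.44

Retirement plan contribution: $2500.84 × 0.085 = $212.57
403(b): $2500.84 × 0.05 = $125.04
Pre-tax total = $212.57 + $125.04 = $337.61
Taxable wages = $2500.84 − $337.61 = $2163.23
Federal income tax: $2163.23 × 0.21 = $454.28
Medicare tax: annual cap $134795.85 already reached (YTD $140885.21), so $0.00
Paid family leave insurance: $2500.84 × 0.011 = $27.51
Total deductions = $212.57 + $125.04 + $454.28 + $0.00 + $27.51 = $819.40
Net pay = $2500.84 − $819.40 = $1681.44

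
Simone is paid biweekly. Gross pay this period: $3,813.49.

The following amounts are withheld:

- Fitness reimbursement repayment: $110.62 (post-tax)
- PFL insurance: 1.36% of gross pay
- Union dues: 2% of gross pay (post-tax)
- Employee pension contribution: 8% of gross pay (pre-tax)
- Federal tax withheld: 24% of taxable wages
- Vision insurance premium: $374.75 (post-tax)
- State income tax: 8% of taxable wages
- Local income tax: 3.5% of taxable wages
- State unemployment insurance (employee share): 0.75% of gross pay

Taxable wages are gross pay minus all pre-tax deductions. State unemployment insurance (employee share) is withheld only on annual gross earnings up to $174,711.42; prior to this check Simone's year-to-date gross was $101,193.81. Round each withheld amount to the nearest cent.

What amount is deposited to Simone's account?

$1,620.83

Employee pension contribution: $3,813.49 × 0.08 = $305.08
Taxable wages = $3,813.49 − $305.08 = $3,508.41
State income tax: $3,508.41 × 0.08 = $280.67
Federal tax withheld: $3,508.41 × 0.24 = $842.02
Local income tax: $3,508.41 × 0.035 = $122.79
State unemployment insurance (employee share): cap not yet reached, full $3,813.49 is subject → $3,813.49 × 0.0075 = $28.60
PFL insurance: $3,813.49 × 0.0136 = $51.86
Union dues: $3,813.49 × 0.02 = $76.27
Fitness reimbursement repayment: $110.62
Vision insurance premium: $374.75
Total deductions = $305.08 + $280.67 + $842.02 + $122.79 + $28.60 + $51.86 + $76.27 + $110.62 + $374.75 = $2,192.66
Net pay = $3,813.49 − $2,192.66 = $1,620.83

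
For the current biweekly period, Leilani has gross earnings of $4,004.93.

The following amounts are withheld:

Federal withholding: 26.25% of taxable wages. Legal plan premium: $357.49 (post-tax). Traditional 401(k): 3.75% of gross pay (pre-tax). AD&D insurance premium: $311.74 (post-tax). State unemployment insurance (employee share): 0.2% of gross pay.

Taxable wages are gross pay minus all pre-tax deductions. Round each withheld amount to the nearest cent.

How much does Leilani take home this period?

Traditional 401(k): $4,004.93 × 0.0375 = $150.18
Taxable wages = $4,004.93 − $150.18 = $3,854.75
Federal withholding: $3,854.75 × 0.2625 = $1,011.87
State unemployment insurance (employee share): $4,004.93 × 0.002 = $8.01
AD&D insurance premium: $311.74
Legal plan premium: $357.49
Total deductions = $150.18 + $1,011.87 + $8.01 + $311.74 + $357.49 = $1,839.29
Net pay = $4,004.93 − $1,839.29 = $2,165.64

$2,165.64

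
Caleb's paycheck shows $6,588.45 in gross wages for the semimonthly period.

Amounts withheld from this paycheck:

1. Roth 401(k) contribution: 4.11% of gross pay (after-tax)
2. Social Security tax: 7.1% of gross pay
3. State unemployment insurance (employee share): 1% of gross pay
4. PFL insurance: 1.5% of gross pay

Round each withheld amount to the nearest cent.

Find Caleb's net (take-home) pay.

State unemployment insurance (employee share): $6,588.45 × 0.01 = $65.88
Social Security tax: $6,588.45 × 0.071 = $467.78
PFL insurance: $6,588.45 × 0.015 = $98.83
Roth 401(k) contribution: $6,588.45 × 0.0411 = $270.79
Total deductions = $65.88 + $467.78 + $98.83 + $270.79 = $903.28
Net pay = $6,588.45 − $903.28 = $5,685.17

$5,685.17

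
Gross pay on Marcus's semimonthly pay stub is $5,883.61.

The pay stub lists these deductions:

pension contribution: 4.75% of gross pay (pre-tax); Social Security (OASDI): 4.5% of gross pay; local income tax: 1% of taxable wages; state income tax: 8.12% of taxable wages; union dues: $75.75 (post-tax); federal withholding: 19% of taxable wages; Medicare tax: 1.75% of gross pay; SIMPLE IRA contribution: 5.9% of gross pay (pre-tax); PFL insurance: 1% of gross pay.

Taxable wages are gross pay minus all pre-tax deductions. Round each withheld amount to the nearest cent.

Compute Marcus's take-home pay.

Pension contribution: $5,883.61 × 0.0475 = $279.47
SIMPLE IRA contribution: $5,883.61 × 0.059 = $347.13
Pre-tax total = $279.47 + $347.13 = $626.60
Taxable wages = $5,883.61 − $626.60 = $5,257.01
State income tax: $5,257.01 × 0.0812 = $426.87
Local income tax: $5,257.01 × 0.01 = $52.57
Federal withholding: $5,257.01 × 0.19 = $998.83
Social Security (OASDI): $5,883.61 × 0.045 = $264.76
PFL insurance: $5,883.61 × 0.01 = $58.84
Medicare tax: $5,883.61 × 0.0175 = $102.96
Union dues: $75.75
Total deductions = $279.47 + $347.13 + $426.87 + $52.57 + $998.83 + $264.76 + $58.84 + $102.96 + $75.75 = $2,607.18
Net pay = $5,883.61 − $2,607.18 = $3,276.43

$3,276.43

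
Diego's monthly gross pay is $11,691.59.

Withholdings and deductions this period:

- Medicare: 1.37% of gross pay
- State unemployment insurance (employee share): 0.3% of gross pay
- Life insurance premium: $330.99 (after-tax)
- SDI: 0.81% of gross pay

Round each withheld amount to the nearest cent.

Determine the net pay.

$11,070.66

Medicare: $11,691.59 × 0.0137 = $160.17
SDI: $11,691.59 × 0.0081 = $94.70
State unemployment insurance (employee share): $11,691.59 × 0.003 = $35.07
Life insurance premium: $330.99
Total deductions = $160.17 + $94.70 + $35.07 + $330.99 = $620.93
Net pay = $11,691.59 − $620.93 = $11,070.66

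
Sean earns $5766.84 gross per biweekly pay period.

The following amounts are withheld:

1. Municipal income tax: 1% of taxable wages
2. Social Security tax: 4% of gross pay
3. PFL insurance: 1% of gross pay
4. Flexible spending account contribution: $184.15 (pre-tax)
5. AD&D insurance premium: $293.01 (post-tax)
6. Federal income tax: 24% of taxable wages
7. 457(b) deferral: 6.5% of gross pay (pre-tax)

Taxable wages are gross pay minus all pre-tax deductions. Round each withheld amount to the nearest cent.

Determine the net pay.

457(b) deferral: $5766.84 × 0.065 = $374.84
Flexible spending account contribution: $184.15
Pre-tax total = $374.84 + $184.15 = $558.99
Taxable wages = $5766.84 − $558.99 = $5207.85
Federal income tax: $5207.85 × 0.24 = $1249.88
Municipal income tax: $5207.85 × 0.01 = $52.08
PFL insurance: $5766.84 × 0.01 = $57.67
Social Security tax: $5766.84 × 0.04 = $230.67
AD&D insurance premium: $293.01
Total deductions = $374.84 + $184.15 + $1249.88 + $52.08 + $57.67 + $230.67 + $293.01 = $2442.30
Net pay = $5766.84 − $2442.30 = $3324.54

$3324.54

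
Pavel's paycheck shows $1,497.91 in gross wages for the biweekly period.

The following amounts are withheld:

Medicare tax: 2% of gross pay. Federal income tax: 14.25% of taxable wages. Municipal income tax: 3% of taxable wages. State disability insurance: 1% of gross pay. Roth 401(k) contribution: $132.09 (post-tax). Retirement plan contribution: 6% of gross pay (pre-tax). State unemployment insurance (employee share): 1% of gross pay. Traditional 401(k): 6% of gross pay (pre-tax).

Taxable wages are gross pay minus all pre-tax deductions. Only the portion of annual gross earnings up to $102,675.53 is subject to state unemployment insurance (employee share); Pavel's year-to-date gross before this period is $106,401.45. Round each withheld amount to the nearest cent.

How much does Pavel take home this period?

$913.75

Traditional 401(k): $1,497.91 × 0.06 = $89.87
Retirement plan contribution: $1,497.91 × 0.06 = $89.87
Pre-tax total = $89.87 + $89.87 = $179.74
Taxable wages = $1,497.91 − $179.74 = $1,318.17
Federal income tax: $1,318.17 × 0.1425 = $187.84
Municipal income tax: $1,318.17 × 0.03 = $39.55
State disability insurance: $1,497.91 × 0.01 = $14.98
Medicare tax: $1,497.91 × 0.02 = $29.96
State unemployment insurance (employee share): annual cap $102,675.53 already reached (YTD $106,401.45), so $0.00
Roth 401(k) contribution: $132.09
Total deductions = $89.87 + $89.87 + $187.84 + $39.55 + $14.98 + $29.96 + $0.00 + $132.09 = $584.16
Net pay = $1,497.91 − $584.16 = $913.75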